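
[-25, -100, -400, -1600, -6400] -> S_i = -25*4^i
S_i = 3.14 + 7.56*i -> [3.14, 10.7, 18.26, 25.82, 33.38]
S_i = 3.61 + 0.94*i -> [3.61, 4.55, 5.49, 6.43, 7.37]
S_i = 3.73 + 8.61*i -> [3.73, 12.34, 20.95, 29.56, 38.17]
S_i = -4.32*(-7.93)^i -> [-4.32, 34.26, -271.66, 2154.29, -17083.49]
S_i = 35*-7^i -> [35, -245, 1715, -12005, 84035]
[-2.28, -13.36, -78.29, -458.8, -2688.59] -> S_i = -2.28*5.86^i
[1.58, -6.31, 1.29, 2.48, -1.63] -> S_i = Random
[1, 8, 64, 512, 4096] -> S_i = 1*8^i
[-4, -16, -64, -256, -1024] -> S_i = -4*4^i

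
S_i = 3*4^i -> [3, 12, 48, 192, 768]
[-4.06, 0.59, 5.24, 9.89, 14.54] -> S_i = -4.06 + 4.65*i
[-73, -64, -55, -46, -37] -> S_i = -73 + 9*i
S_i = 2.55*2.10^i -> [2.55, 5.36, 11.25, 23.62, 49.59]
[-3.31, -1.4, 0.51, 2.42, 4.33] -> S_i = -3.31 + 1.91*i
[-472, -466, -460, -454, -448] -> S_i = -472 + 6*i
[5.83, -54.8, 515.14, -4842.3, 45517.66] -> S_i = 5.83*(-9.40)^i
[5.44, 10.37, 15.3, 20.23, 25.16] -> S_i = 5.44 + 4.93*i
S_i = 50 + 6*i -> [50, 56, 62, 68, 74]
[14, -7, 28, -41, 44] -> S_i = Random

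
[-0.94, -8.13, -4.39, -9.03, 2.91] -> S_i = Random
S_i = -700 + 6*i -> [-700, -694, -688, -682, -676]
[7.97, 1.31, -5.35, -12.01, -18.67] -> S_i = 7.97 + -6.66*i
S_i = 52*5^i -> [52, 260, 1300, 6500, 32500]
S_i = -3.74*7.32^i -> [-3.74, -27.38, -200.4, -1466.91, -10737.82]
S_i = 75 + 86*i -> [75, 161, 247, 333, 419]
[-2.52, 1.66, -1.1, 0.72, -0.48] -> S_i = -2.52*(-0.66)^i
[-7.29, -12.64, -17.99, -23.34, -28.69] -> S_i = -7.29 + -5.35*i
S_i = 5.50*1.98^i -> [5.5, 10.89, 21.56, 42.69, 84.53]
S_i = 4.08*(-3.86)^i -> [4.08, -15.75, 60.79, -234.65, 905.75]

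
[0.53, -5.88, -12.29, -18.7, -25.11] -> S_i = 0.53 + -6.41*i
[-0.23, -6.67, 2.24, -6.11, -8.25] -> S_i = Random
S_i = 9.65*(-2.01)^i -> [9.65, -19.4, 38.99, -78.36, 157.51]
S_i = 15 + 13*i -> [15, 28, 41, 54, 67]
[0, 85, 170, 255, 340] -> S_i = 0 + 85*i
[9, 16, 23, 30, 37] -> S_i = 9 + 7*i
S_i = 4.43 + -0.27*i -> [4.43, 4.16, 3.89, 3.62, 3.35]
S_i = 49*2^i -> [49, 98, 196, 392, 784]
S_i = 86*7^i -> [86, 602, 4214, 29498, 206486]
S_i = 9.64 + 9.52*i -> [9.64, 19.16, 28.68, 38.2, 47.72]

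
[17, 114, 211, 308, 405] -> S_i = 17 + 97*i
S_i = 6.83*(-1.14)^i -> [6.83, -7.79, 8.88, -10.12, 11.54]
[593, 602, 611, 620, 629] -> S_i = 593 + 9*i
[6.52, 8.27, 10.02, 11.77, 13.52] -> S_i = 6.52 + 1.75*i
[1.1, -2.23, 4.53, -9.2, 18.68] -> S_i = 1.10*(-2.03)^i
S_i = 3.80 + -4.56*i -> [3.8, -0.76, -5.32, -9.88, -14.44]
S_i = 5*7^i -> [5, 35, 245, 1715, 12005]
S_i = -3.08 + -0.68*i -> [-3.08, -3.76, -4.44, -5.12, -5.8]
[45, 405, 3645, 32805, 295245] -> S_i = 45*9^i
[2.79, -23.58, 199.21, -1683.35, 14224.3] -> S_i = 2.79*(-8.45)^i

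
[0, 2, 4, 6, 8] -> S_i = 0 + 2*i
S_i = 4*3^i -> [4, 12, 36, 108, 324]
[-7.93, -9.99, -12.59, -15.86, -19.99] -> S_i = -7.93*1.26^i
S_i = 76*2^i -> [76, 152, 304, 608, 1216]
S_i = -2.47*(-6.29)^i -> [-2.47, 15.54, -97.72, 614.68, -3866.34]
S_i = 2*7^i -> [2, 14, 98, 686, 4802]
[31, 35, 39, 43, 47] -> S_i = 31 + 4*i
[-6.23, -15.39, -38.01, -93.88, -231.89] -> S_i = -6.23*2.47^i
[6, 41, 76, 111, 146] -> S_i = 6 + 35*i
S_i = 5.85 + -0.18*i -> [5.85, 5.67, 5.49, 5.31, 5.13]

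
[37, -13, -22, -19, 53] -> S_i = Random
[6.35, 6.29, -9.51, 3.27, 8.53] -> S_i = Random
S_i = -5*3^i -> [-5, -15, -45, -135, -405]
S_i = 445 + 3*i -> [445, 448, 451, 454, 457]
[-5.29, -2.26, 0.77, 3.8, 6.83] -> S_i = -5.29 + 3.03*i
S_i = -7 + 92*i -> [-7, 85, 177, 269, 361]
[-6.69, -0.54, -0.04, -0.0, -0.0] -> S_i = -6.69*0.08^i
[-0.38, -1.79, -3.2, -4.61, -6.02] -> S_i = -0.38 + -1.41*i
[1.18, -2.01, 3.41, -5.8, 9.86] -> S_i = 1.18*(-1.70)^i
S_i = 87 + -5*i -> [87, 82, 77, 72, 67]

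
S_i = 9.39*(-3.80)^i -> [9.39, -35.68, 135.59, -515.25, 1957.94]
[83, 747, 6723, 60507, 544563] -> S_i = 83*9^i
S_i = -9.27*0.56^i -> [-9.27, -5.19, -2.91, -1.63, -0.91]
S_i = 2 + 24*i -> [2, 26, 50, 74, 98]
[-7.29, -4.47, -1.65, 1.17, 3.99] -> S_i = -7.29 + 2.82*i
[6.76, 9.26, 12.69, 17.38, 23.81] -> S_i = 6.76*1.37^i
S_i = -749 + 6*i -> [-749, -743, -737, -731, -725]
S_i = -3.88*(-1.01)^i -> [-3.88, 3.92, -3.96, 4.0, -4.04]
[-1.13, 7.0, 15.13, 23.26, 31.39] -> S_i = -1.13 + 8.13*i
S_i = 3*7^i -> [3, 21, 147, 1029, 7203]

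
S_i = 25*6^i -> [25, 150, 900, 5400, 32400]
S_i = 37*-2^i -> [37, -74, 148, -296, 592]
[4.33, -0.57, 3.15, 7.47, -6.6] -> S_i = Random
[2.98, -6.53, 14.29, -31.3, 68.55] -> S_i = 2.98*(-2.19)^i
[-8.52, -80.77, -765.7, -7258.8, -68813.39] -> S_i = -8.52*9.48^i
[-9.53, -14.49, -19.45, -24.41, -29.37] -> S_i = -9.53 + -4.96*i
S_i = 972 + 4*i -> [972, 976, 980, 984, 988]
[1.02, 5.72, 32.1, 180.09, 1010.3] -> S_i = 1.02*5.61^i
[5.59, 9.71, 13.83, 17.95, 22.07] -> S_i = 5.59 + 4.12*i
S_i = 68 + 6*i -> [68, 74, 80, 86, 92]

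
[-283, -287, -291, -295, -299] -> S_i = -283 + -4*i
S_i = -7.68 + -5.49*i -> [-7.68, -13.17, -18.66, -24.15, -29.64]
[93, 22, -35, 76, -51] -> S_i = Random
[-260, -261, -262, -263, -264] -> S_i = -260 + -1*i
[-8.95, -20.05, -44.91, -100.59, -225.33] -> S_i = -8.95*2.24^i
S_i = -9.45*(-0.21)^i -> [-9.45, 1.98, -0.42, 0.09, -0.02]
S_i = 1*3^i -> [1, 3, 9, 27, 81]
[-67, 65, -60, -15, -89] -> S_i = Random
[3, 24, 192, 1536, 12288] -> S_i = 3*8^i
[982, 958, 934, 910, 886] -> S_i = 982 + -24*i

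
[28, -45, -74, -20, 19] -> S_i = Random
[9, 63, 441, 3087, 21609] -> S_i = 9*7^i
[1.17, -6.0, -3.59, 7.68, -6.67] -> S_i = Random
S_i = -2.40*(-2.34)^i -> [-2.4, 5.62, -13.14, 30.75, -71.96]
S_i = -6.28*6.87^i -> [-6.28, -43.14, -296.4, -2036.24, -13989.0]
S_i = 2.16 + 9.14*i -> [2.16, 11.3, 20.44, 29.58, 38.72]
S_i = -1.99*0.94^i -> [-1.99, -1.87, -1.76, -1.65, -1.55]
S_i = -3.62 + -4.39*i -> [-3.62, -8.01, -12.4, -16.79, -21.18]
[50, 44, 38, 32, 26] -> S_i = 50 + -6*i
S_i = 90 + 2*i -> [90, 92, 94, 96, 98]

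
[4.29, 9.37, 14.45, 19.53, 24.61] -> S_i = 4.29 + 5.08*i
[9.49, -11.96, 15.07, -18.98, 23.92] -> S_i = 9.49*(-1.26)^i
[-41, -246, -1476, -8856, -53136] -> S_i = -41*6^i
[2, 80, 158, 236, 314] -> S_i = 2 + 78*i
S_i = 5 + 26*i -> [5, 31, 57, 83, 109]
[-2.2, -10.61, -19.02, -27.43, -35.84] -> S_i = -2.20 + -8.41*i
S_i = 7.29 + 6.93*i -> [7.29, 14.22, 21.15, 28.08, 35.01]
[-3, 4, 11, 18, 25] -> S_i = -3 + 7*i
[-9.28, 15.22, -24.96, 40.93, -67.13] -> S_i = -9.28*(-1.64)^i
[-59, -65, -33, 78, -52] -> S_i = Random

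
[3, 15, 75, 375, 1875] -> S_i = 3*5^i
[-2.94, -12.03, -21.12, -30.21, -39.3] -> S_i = -2.94 + -9.09*i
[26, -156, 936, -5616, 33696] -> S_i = 26*-6^i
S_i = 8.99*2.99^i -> [8.99, 26.88, 80.37, 240.31, 718.53]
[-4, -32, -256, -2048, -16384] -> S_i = -4*8^i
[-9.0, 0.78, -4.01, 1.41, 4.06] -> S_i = Random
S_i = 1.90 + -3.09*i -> [1.9, -1.19, -4.28, -7.37, -10.46]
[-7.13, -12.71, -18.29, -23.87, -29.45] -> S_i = -7.13 + -5.58*i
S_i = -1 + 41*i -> [-1, 40, 81, 122, 163]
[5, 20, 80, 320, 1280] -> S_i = 5*4^i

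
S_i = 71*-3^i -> [71, -213, 639, -1917, 5751]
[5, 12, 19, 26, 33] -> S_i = 5 + 7*i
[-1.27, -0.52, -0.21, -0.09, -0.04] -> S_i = -1.27*0.41^i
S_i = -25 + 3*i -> [-25, -22, -19, -16, -13]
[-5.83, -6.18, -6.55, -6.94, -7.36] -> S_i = -5.83*1.06^i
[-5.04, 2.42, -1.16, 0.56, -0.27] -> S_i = -5.04*(-0.48)^i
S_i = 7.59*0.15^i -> [7.59, 1.14, 0.17, 0.03, 0.0]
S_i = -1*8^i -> [-1, -8, -64, -512, -4096]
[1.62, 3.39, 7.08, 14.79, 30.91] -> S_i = 1.62*2.09^i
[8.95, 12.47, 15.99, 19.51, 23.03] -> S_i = 8.95 + 3.52*i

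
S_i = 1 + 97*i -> [1, 98, 195, 292, 389]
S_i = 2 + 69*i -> [2, 71, 140, 209, 278]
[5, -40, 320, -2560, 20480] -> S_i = 5*-8^i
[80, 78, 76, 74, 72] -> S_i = 80 + -2*i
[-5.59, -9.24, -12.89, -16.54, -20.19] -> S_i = -5.59 + -3.65*i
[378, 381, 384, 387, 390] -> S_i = 378 + 3*i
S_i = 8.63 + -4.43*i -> [8.63, 4.2, -0.23, -4.66, -9.09]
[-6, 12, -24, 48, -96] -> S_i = -6*-2^i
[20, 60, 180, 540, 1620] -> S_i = 20*3^i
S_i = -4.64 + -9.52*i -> [-4.64, -14.16, -23.68, -33.2, -42.72]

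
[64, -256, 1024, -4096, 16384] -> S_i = 64*-4^i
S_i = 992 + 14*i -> [992, 1006, 1020, 1034, 1048]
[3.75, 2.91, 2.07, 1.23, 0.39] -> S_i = 3.75 + -0.84*i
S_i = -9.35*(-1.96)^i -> [-9.35, 18.33, -35.92, 70.4, -137.99]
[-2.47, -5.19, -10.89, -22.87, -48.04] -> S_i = -2.47*2.10^i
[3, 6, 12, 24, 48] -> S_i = 3*2^i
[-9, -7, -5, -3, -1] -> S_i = -9 + 2*i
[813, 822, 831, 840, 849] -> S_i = 813 + 9*i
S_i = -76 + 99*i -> [-76, 23, 122, 221, 320]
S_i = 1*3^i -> [1, 3, 9, 27, 81]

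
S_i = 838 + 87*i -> [838, 925, 1012, 1099, 1186]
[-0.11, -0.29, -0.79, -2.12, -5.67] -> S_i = -0.11*2.68^i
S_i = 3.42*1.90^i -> [3.42, 6.5, 12.35, 23.46, 44.57]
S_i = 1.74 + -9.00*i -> [1.74, -7.26, -16.26, -25.26, -34.26]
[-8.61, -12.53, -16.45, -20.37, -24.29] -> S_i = -8.61 + -3.92*i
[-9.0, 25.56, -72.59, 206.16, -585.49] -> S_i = -9.00*(-2.84)^i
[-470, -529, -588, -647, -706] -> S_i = -470 + -59*i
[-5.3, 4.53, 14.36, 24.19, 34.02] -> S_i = -5.30 + 9.83*i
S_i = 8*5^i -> [8, 40, 200, 1000, 5000]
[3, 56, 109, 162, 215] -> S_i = 3 + 53*i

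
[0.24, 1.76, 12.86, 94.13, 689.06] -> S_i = 0.24*7.32^i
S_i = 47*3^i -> [47, 141, 423, 1269, 3807]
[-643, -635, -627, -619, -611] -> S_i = -643 + 8*i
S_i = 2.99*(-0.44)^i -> [2.99, -1.32, 0.58, -0.25, 0.11]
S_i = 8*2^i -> [8, 16, 32, 64, 128]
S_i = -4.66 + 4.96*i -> [-4.66, 0.3, 5.26, 10.22, 15.18]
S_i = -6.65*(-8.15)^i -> [-6.65, 54.2, -441.71, 3599.93, -29339.46]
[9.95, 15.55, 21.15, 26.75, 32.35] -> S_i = 9.95 + 5.60*i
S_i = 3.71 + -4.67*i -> [3.71, -0.96, -5.63, -10.3, -14.97]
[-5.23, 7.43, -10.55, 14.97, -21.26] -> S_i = -5.23*(-1.42)^i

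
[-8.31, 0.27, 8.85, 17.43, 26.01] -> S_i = -8.31 + 8.58*i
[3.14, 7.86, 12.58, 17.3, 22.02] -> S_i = 3.14 + 4.72*i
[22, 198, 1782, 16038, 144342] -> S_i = 22*9^i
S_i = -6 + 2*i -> [-6, -4, -2, 0, 2]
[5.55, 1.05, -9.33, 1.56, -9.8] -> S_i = Random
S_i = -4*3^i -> [-4, -12, -36, -108, -324]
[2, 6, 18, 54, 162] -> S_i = 2*3^i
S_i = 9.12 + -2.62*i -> [9.12, 6.5, 3.88, 1.26, -1.36]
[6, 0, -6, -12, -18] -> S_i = 6 + -6*i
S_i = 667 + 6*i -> [667, 673, 679, 685, 691]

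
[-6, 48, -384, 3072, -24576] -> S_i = -6*-8^i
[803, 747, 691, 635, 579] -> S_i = 803 + -56*i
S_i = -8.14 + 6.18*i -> [-8.14, -1.96, 4.22, 10.4, 16.58]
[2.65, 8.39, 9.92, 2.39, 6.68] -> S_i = Random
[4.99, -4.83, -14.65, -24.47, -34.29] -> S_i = 4.99 + -9.82*i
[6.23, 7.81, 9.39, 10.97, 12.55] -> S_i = 6.23 + 1.58*i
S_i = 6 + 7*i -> [6, 13, 20, 27, 34]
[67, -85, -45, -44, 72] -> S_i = Random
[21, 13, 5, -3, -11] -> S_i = 21 + -8*i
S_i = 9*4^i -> [9, 36, 144, 576, 2304]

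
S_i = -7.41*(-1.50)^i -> [-7.41, 11.12, -16.67, 25.01, -37.51]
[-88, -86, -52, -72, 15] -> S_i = Random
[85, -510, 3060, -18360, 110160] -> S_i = 85*-6^i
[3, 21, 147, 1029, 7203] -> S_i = 3*7^i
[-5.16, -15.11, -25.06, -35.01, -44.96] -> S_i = -5.16 + -9.95*i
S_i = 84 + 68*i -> [84, 152, 220, 288, 356]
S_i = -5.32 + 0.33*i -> [-5.32, -4.99, -4.66, -4.33, -4.0]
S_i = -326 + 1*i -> [-326, -325, -324, -323, -322]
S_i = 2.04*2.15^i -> [2.04, 4.39, 9.43, 20.27, 43.59]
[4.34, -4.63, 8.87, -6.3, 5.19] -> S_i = Random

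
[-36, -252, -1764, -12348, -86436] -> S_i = -36*7^i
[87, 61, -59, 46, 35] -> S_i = Random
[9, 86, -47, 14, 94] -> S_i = Random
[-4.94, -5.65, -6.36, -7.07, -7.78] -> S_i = -4.94 + -0.71*i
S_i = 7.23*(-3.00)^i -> [7.23, -21.69, 65.07, -195.21, 585.63]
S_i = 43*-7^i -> [43, -301, 2107, -14749, 103243]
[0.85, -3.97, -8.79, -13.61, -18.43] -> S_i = 0.85 + -4.82*i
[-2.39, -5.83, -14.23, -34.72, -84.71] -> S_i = -2.39*2.44^i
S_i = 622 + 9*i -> [622, 631, 640, 649, 658]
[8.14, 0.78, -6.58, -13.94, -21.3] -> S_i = 8.14 + -7.36*i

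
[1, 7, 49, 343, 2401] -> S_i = 1*7^i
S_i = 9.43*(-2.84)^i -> [9.43, -26.78, 76.06, -216.01, 613.46]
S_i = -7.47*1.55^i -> [-7.47, -11.58, -17.95, -27.82, -43.12]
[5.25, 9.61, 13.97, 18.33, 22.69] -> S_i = 5.25 + 4.36*i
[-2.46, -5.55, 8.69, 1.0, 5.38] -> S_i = Random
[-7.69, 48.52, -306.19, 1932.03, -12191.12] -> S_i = -7.69*(-6.31)^i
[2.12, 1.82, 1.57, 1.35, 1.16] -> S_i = 2.12*0.86^i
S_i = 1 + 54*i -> [1, 55, 109, 163, 217]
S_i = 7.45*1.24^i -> [7.45, 9.24, 11.46, 14.2, 17.61]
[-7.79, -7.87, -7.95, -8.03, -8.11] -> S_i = -7.79 + -0.08*i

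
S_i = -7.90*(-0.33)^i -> [-7.9, 2.61, -0.86, 0.28, -0.09]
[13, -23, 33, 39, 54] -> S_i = Random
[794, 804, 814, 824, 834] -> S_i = 794 + 10*i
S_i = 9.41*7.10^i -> [9.41, 66.81, 474.36, 3367.94, 23912.39]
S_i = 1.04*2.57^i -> [1.04, 2.67, 6.87, 17.65, 45.37]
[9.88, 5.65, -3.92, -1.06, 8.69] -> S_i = Random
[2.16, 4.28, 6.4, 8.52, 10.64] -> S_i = 2.16 + 2.12*i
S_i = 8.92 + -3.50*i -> [8.92, 5.42, 1.92, -1.58, -5.08]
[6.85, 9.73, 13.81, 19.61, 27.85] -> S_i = 6.85*1.42^i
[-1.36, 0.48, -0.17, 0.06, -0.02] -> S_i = -1.36*(-0.35)^i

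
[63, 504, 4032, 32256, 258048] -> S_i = 63*8^i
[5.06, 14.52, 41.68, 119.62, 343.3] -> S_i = 5.06*2.87^i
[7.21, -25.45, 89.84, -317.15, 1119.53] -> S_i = 7.21*(-3.53)^i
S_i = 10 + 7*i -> [10, 17, 24, 31, 38]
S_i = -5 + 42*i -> [-5, 37, 79, 121, 163]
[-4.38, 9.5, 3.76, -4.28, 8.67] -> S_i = Random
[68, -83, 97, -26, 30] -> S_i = Random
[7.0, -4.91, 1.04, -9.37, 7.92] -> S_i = Random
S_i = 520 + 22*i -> [520, 542, 564, 586, 608]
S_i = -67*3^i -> [-67, -201, -603, -1809, -5427]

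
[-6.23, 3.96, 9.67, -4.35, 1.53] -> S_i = Random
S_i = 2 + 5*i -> [2, 7, 12, 17, 22]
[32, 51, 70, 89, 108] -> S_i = 32 + 19*i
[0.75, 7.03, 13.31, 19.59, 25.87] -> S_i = 0.75 + 6.28*i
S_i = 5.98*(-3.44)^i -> [5.98, -20.57, 70.76, -243.43, 837.4]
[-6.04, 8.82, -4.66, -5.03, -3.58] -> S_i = Random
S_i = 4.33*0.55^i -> [4.33, 2.38, 1.31, 0.72, 0.4]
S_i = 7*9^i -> [7, 63, 567, 5103, 45927]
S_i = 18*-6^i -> [18, -108, 648, -3888, 23328]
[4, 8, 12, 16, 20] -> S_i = 4 + 4*i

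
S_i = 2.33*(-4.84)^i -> [2.33, -11.28, 54.58, -264.18, 1278.61]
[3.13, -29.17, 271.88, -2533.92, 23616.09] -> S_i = 3.13*(-9.32)^i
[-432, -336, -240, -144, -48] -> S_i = -432 + 96*i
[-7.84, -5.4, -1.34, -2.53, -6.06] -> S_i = Random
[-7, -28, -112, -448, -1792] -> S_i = -7*4^i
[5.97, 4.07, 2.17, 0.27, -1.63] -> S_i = 5.97 + -1.90*i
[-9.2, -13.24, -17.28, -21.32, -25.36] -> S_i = -9.20 + -4.04*i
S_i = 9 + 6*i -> [9, 15, 21, 27, 33]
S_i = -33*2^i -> [-33, -66, -132, -264, -528]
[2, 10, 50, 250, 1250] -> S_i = 2*5^i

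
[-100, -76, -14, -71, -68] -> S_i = Random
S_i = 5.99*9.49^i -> [5.99, 56.85, 539.46, 5119.48, 48583.82]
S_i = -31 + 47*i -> [-31, 16, 63, 110, 157]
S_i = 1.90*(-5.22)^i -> [1.9, -9.92, 51.77, -270.25, 1410.7]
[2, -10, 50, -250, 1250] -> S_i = 2*-5^i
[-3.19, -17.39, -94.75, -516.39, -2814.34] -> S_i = -3.19*5.45^i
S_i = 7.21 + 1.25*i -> [7.21, 8.46, 9.71, 10.96, 12.21]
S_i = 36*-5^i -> [36, -180, 900, -4500, 22500]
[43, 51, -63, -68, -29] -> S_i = Random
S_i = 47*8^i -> [47, 376, 3008, 24064, 192512]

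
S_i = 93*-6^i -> [93, -558, 3348, -20088, 120528]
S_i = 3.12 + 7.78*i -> [3.12, 10.9, 18.68, 26.46, 34.24]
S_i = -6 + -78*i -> [-6, -84, -162, -240, -318]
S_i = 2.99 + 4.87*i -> [2.99, 7.86, 12.73, 17.6, 22.47]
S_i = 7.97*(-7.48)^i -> [7.97, -59.62, 445.92, -3335.52, 24949.66]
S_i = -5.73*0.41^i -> [-5.73, -2.35, -0.96, -0.39, -0.16]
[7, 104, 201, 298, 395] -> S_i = 7 + 97*i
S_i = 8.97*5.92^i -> [8.97, 53.1, 314.37, 1861.05, 11017.4]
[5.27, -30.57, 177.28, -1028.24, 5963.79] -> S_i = 5.27*(-5.80)^i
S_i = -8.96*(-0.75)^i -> [-8.96, 6.72, -5.04, 3.78, -2.84]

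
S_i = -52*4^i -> [-52, -208, -832, -3328, -13312]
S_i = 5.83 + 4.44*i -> [5.83, 10.27, 14.71, 19.15, 23.59]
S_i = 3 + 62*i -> [3, 65, 127, 189, 251]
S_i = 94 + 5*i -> [94, 99, 104, 109, 114]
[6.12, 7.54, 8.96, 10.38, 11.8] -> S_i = 6.12 + 1.42*i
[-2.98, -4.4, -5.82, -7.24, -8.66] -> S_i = -2.98 + -1.42*i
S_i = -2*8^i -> [-2, -16, -128, -1024, -8192]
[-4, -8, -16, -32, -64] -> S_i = -4*2^i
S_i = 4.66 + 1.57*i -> [4.66, 6.23, 7.8, 9.37, 10.94]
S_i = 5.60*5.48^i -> [5.6, 30.69, 168.17, 921.57, 5050.22]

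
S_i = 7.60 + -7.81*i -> [7.6, -0.21, -8.02, -15.83, -23.64]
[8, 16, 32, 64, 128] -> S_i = 8*2^i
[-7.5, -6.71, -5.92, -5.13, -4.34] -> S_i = -7.50 + 0.79*i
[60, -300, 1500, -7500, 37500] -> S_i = 60*-5^i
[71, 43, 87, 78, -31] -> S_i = Random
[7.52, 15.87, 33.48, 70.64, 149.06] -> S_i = 7.52*2.11^i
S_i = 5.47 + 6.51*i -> [5.47, 11.98, 18.49, 25.0, 31.51]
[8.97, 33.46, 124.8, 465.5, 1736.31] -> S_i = 8.97*3.73^i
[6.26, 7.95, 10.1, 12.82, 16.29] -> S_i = 6.26*1.27^i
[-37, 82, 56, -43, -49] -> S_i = Random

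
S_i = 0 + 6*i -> [0, 6, 12, 18, 24]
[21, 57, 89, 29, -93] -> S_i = Random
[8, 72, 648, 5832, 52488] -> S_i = 8*9^i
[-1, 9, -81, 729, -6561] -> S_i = -1*-9^i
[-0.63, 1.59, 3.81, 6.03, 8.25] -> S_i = -0.63 + 2.22*i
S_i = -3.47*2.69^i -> [-3.47, -9.33, -25.11, -67.54, -181.69]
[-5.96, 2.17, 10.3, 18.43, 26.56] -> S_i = -5.96 + 8.13*i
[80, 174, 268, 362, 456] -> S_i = 80 + 94*i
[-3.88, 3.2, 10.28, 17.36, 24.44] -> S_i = -3.88 + 7.08*i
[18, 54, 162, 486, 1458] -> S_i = 18*3^i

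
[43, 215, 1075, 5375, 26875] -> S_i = 43*5^i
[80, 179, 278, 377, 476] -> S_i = 80 + 99*i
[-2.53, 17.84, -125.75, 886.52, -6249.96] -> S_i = -2.53*(-7.05)^i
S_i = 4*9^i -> [4, 36, 324, 2916, 26244]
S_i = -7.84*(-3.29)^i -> [-7.84, 25.79, -84.86, 279.19, -918.54]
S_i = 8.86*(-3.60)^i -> [8.86, -31.9, 114.83, -413.37, 1488.14]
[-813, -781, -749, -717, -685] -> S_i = -813 + 32*i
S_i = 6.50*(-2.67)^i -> [6.5, -17.36, 46.34, -123.72, 330.34]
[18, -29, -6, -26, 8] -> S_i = Random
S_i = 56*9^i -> [56, 504, 4536, 40824, 367416]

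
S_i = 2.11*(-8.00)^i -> [2.11, -16.88, 135.04, -1080.32, 8642.56]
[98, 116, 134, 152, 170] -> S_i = 98 + 18*i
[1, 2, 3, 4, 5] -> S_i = 1 + 1*i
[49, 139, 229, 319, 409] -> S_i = 49 + 90*i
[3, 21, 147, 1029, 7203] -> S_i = 3*7^i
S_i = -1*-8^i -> [-1, 8, -64, 512, -4096]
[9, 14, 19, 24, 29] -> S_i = 9 + 5*i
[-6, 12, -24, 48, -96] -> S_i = -6*-2^i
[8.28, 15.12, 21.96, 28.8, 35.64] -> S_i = 8.28 + 6.84*i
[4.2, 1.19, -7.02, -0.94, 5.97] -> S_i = Random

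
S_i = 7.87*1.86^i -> [7.87, 14.64, 27.23, 50.64, 94.19]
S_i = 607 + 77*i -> [607, 684, 761, 838, 915]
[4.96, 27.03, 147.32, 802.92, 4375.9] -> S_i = 4.96*5.45^i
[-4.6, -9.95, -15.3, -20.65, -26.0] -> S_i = -4.60 + -5.35*i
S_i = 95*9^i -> [95, 855, 7695, 69255, 623295]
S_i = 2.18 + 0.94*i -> [2.18, 3.12, 4.06, 5.0, 5.94]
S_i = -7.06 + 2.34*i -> [-7.06, -4.72, -2.38, -0.04, 2.3]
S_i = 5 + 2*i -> [5, 7, 9, 11, 13]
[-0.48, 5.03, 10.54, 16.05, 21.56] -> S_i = -0.48 + 5.51*i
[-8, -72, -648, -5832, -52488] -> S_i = -8*9^i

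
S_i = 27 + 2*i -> [27, 29, 31, 33, 35]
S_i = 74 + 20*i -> [74, 94, 114, 134, 154]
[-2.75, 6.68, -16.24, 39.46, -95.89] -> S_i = -2.75*(-2.43)^i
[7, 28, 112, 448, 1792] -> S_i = 7*4^i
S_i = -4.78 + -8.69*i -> [-4.78, -13.47, -22.16, -30.85, -39.54]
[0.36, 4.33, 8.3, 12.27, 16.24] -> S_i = 0.36 + 3.97*i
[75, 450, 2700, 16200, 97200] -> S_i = 75*6^i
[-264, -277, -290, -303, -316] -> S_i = -264 + -13*i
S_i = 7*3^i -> [7, 21, 63, 189, 567]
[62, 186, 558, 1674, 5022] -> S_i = 62*3^i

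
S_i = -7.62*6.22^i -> [-7.62, -47.4, -294.81, -1833.69, -11405.56]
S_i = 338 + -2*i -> [338, 336, 334, 332, 330]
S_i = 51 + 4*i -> [51, 55, 59, 63, 67]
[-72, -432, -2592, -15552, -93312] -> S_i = -72*6^i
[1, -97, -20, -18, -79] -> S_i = Random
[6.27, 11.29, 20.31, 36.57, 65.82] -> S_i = 6.27*1.80^i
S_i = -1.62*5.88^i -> [-1.62, -9.53, -56.01, -329.34, -1936.53]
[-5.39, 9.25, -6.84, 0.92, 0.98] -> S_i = Random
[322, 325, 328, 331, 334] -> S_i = 322 + 3*i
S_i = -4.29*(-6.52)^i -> [-4.29, 27.97, -182.37, 1189.05, -7752.61]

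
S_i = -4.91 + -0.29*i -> [-4.91, -5.2, -5.49, -5.78, -6.07]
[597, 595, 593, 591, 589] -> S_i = 597 + -2*i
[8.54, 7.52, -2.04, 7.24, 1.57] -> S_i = Random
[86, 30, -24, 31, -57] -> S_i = Random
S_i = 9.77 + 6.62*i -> [9.77, 16.39, 23.01, 29.63, 36.25]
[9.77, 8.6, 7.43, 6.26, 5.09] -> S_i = 9.77 + -1.17*i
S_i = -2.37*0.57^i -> [-2.37, -1.35, -0.77, -0.44, -0.25]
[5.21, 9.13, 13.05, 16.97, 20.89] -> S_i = 5.21 + 3.92*i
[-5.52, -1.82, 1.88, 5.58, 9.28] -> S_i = -5.52 + 3.70*i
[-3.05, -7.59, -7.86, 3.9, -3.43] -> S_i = Random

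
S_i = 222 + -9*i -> [222, 213, 204, 195, 186]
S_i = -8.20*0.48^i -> [-8.2, -3.94, -1.89, -0.91, -0.44]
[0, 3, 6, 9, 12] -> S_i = 0 + 3*i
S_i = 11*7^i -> [11, 77, 539, 3773, 26411]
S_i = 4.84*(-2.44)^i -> [4.84, -11.81, 28.82, -70.31, 171.56]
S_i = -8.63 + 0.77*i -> [-8.63, -7.86, -7.09, -6.32, -5.55]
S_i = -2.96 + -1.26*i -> [-2.96, -4.22, -5.48, -6.74, -8.0]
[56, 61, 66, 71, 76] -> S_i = 56 + 5*i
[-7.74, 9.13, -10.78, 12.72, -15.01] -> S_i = -7.74*(-1.18)^i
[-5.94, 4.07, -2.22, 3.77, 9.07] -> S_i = Random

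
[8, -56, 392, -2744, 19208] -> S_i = 8*-7^i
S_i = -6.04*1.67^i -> [-6.04, -10.09, -16.84, -28.13, -46.98]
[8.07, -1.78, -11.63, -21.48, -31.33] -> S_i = 8.07 + -9.85*i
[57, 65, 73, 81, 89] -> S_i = 57 + 8*i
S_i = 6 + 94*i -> [6, 100, 194, 288, 382]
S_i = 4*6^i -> [4, 24, 144, 864, 5184]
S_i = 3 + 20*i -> [3, 23, 43, 63, 83]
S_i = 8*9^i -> [8, 72, 648, 5832, 52488]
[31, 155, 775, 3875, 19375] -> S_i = 31*5^i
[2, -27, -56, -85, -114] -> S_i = 2 + -29*i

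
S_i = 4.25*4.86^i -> [4.25, 20.66, 100.38, 487.86, 2371.01]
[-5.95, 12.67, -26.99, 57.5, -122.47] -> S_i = -5.95*(-2.13)^i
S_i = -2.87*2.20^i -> [-2.87, -6.31, -13.89, -30.56, -67.23]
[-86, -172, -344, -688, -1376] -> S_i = -86*2^i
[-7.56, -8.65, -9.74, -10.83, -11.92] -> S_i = -7.56 + -1.09*i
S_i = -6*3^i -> [-6, -18, -54, -162, -486]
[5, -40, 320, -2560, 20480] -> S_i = 5*-8^i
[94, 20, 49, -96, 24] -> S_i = Random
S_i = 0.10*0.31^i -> [0.1, 0.03, 0.01, 0.0, 0.0]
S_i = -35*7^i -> [-35, -245, -1715, -12005, -84035]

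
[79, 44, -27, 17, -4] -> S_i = Random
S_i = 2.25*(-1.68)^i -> [2.25, -3.78, 6.35, -10.67, 17.92]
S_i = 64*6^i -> [64, 384, 2304, 13824, 82944]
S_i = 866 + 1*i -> [866, 867, 868, 869, 870]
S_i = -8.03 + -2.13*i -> [-8.03, -10.16, -12.29, -14.42, -16.55]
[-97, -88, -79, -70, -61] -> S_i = -97 + 9*i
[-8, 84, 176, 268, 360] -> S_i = -8 + 92*i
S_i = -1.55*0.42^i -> [-1.55, -0.65, -0.27, -0.11, -0.05]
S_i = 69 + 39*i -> [69, 108, 147, 186, 225]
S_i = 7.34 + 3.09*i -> [7.34, 10.43, 13.52, 16.61, 19.7]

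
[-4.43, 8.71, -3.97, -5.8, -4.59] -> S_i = Random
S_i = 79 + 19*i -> [79, 98, 117, 136, 155]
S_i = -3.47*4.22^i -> [-3.47, -14.64, -61.8, -260.78, -1100.47]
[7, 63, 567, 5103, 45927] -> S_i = 7*9^i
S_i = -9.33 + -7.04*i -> [-9.33, -16.37, -23.41, -30.45, -37.49]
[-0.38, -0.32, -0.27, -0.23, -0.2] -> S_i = -0.38*0.85^i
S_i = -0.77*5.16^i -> [-0.77, -3.97, -20.5, -105.79, -545.87]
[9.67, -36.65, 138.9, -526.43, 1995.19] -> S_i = 9.67*(-3.79)^i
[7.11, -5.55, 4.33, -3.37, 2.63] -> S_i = 7.11*(-0.78)^i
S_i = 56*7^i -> [56, 392, 2744, 19208, 134456]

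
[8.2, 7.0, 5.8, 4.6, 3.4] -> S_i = 8.20 + -1.20*i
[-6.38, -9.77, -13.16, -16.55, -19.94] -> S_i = -6.38 + -3.39*i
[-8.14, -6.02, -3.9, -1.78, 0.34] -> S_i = -8.14 + 2.12*i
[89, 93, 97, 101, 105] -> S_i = 89 + 4*i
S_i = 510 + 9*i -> [510, 519, 528, 537, 546]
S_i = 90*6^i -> [90, 540, 3240, 19440, 116640]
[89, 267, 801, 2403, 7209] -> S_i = 89*3^i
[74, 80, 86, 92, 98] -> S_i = 74 + 6*i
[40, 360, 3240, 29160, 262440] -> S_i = 40*9^i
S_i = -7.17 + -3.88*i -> [-7.17, -11.05, -14.93, -18.81, -22.69]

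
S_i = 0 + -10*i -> [0, -10, -20, -30, -40]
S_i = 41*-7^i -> [41, -287, 2009, -14063, 98441]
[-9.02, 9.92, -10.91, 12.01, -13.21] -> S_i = -9.02*(-1.10)^i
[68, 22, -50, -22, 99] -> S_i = Random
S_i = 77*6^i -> [77, 462, 2772, 16632, 99792]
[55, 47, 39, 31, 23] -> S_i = 55 + -8*i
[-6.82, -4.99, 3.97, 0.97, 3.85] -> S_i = Random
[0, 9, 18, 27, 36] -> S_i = 0 + 9*i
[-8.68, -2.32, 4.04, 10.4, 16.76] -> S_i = -8.68 + 6.36*i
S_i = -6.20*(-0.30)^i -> [-6.2, 1.86, -0.56, 0.17, -0.05]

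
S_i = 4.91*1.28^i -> [4.91, 6.28, 8.04, 10.3, 13.18]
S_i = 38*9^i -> [38, 342, 3078, 27702, 249318]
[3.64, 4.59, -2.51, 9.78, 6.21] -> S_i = Random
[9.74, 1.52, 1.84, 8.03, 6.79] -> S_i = Random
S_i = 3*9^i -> [3, 27, 243, 2187, 19683]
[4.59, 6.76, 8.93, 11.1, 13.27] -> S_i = 4.59 + 2.17*i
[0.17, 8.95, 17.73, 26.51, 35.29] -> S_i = 0.17 + 8.78*i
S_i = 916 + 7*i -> [916, 923, 930, 937, 944]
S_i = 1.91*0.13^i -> [1.91, 0.25, 0.03, 0.0, 0.0]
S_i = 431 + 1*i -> [431, 432, 433, 434, 435]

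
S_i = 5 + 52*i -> [5, 57, 109, 161, 213]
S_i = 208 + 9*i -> [208, 217, 226, 235, 244]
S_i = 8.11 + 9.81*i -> [8.11, 17.92, 27.73, 37.54, 47.35]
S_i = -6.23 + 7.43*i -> [-6.23, 1.2, 8.63, 16.06, 23.49]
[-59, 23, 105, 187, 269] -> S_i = -59 + 82*i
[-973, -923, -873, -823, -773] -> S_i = -973 + 50*i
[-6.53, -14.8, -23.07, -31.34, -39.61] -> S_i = -6.53 + -8.27*i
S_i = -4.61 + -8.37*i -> [-4.61, -12.98, -21.35, -29.72, -38.09]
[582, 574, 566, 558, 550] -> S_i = 582 + -8*i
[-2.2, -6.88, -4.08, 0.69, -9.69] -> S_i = Random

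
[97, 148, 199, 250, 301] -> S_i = 97 + 51*i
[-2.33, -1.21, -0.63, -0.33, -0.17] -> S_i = -2.33*0.52^i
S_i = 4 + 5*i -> [4, 9, 14, 19, 24]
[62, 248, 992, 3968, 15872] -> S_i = 62*4^i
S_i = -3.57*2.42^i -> [-3.57, -8.64, -20.91, -50.6, -122.44]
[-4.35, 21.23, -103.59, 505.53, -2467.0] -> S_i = -4.35*(-4.88)^i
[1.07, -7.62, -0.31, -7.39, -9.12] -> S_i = Random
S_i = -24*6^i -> [-24, -144, -864, -5184, -31104]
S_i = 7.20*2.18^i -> [7.2, 15.7, 34.22, 74.59, 162.61]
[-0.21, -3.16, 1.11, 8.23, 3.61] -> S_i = Random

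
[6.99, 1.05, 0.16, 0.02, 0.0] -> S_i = 6.99*0.15^i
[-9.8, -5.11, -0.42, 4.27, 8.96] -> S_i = -9.80 + 4.69*i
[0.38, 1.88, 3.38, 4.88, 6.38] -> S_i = 0.38 + 1.50*i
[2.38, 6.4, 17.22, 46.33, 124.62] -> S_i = 2.38*2.69^i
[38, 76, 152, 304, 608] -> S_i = 38*2^i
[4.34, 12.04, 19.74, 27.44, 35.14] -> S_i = 4.34 + 7.70*i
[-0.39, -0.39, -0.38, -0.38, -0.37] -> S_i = -0.39*0.99^i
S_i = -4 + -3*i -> [-4, -7, -10, -13, -16]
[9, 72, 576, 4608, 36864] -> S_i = 9*8^i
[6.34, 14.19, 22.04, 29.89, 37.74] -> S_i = 6.34 + 7.85*i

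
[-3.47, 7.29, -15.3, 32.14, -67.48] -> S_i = -3.47*(-2.10)^i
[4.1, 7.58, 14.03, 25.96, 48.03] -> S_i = 4.10*1.85^i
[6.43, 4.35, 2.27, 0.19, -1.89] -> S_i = 6.43 + -2.08*i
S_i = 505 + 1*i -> [505, 506, 507, 508, 509]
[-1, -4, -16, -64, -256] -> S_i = -1*4^i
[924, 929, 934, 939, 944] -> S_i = 924 + 5*i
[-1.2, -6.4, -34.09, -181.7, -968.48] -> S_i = -1.20*5.33^i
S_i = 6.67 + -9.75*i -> [6.67, -3.08, -12.83, -22.58, -32.33]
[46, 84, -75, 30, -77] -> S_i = Random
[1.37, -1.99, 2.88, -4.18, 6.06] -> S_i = 1.37*(-1.45)^i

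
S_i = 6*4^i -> [6, 24, 96, 384, 1536]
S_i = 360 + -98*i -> [360, 262, 164, 66, -32]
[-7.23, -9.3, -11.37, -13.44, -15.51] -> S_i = -7.23 + -2.07*i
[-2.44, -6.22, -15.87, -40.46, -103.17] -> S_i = -2.44*2.55^i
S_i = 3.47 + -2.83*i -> [3.47, 0.64, -2.19, -5.02, -7.85]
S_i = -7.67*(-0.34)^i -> [-7.67, 2.61, -0.89, 0.3, -0.1]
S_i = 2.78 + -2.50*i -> [2.78, 0.28, -2.22, -4.72, -7.22]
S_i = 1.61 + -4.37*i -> [1.61, -2.76, -7.13, -11.5, -15.87]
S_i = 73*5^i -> [73, 365, 1825, 9125, 45625]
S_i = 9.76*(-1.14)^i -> [9.76, -11.13, 12.68, -14.46, 16.48]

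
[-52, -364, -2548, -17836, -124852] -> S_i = -52*7^i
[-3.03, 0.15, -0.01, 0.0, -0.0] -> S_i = -3.03*(-0.05)^i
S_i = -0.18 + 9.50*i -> [-0.18, 9.32, 18.82, 28.32, 37.82]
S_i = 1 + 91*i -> [1, 92, 183, 274, 365]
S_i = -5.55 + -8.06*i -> [-5.55, -13.61, -21.67, -29.73, -37.79]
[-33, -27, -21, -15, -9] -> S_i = -33 + 6*i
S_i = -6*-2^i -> [-6, 12, -24, 48, -96]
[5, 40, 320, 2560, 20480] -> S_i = 5*8^i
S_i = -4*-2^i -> [-4, 8, -16, 32, -64]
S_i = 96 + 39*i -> [96, 135, 174, 213, 252]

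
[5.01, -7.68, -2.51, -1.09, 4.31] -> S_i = Random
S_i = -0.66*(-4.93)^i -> [-0.66, 3.25, -16.04, 79.08, -389.88]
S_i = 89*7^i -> [89, 623, 4361, 30527, 213689]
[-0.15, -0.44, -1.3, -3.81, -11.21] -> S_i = -0.15*2.94^i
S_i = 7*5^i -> [7, 35, 175, 875, 4375]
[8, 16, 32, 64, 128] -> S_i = 8*2^i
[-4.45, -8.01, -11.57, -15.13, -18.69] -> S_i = -4.45 + -3.56*i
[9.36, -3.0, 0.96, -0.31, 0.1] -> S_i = 9.36*(-0.32)^i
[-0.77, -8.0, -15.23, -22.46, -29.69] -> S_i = -0.77 + -7.23*i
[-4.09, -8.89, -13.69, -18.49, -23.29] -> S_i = -4.09 + -4.80*i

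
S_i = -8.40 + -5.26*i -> [-8.4, -13.66, -18.92, -24.18, -29.44]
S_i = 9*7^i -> [9, 63, 441, 3087, 21609]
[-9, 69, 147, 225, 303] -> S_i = -9 + 78*i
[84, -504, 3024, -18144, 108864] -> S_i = 84*-6^i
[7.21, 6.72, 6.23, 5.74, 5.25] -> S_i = 7.21 + -0.49*i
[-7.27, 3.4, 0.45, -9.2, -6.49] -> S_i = Random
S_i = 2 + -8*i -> [2, -6, -14, -22, -30]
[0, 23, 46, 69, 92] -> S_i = 0 + 23*i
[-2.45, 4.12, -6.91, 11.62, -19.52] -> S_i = -2.45*(-1.68)^i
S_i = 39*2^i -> [39, 78, 156, 312, 624]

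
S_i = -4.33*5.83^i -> [-4.33, -25.24, -147.17, -858.01, -5002.21]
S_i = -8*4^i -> [-8, -32, -128, -512, -2048]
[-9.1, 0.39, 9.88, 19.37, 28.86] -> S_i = -9.10 + 9.49*i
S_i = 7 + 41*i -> [7, 48, 89, 130, 171]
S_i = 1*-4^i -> [1, -4, 16, -64, 256]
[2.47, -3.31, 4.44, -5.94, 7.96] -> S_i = 2.47*(-1.34)^i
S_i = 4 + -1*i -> [4, 3, 2, 1, 0]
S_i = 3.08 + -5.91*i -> [3.08, -2.83, -8.74, -14.65, -20.56]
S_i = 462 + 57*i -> [462, 519, 576, 633, 690]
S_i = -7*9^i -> [-7, -63, -567, -5103, -45927]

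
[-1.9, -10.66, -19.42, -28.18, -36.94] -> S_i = -1.90 + -8.76*i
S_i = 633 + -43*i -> [633, 590, 547, 504, 461]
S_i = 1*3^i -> [1, 3, 9, 27, 81]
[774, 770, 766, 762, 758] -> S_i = 774 + -4*i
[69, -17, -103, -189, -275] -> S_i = 69 + -86*i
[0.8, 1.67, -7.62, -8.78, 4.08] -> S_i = Random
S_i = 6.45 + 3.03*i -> [6.45, 9.48, 12.51, 15.54, 18.57]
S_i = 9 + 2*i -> [9, 11, 13, 15, 17]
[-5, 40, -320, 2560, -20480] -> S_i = -5*-8^i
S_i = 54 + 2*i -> [54, 56, 58, 60, 62]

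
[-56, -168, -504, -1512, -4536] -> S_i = -56*3^i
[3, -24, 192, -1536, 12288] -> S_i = 3*-8^i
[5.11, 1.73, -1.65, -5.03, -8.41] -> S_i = 5.11 + -3.38*i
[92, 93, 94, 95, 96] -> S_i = 92 + 1*i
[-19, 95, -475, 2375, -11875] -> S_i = -19*-5^i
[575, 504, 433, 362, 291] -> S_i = 575 + -71*i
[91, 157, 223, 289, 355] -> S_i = 91 + 66*i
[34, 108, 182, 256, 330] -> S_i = 34 + 74*i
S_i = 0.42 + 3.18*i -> [0.42, 3.6, 6.78, 9.96, 13.14]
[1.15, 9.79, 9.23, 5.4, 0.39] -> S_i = Random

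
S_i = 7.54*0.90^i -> [7.54, 6.79, 6.11, 5.5, 4.95]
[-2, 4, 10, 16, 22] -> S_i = -2 + 6*i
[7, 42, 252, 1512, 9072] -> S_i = 7*6^i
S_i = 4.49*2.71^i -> [4.49, 12.17, 32.98, 89.36, 242.17]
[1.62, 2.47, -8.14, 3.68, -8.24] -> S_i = Random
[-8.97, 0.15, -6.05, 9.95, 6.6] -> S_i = Random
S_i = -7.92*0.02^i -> [-7.92, -0.16, -0.0, -0.0, -0.0]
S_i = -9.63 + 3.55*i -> [-9.63, -6.08, -2.53, 1.02, 4.57]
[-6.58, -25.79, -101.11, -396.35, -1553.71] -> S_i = -6.58*3.92^i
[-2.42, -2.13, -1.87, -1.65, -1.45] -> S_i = -2.42*0.88^i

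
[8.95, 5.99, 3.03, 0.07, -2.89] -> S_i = 8.95 + -2.96*i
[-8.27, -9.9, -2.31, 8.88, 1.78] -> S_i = Random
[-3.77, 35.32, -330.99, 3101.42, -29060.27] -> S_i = -3.77*(-9.37)^i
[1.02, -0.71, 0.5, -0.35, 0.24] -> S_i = 1.02*(-0.70)^i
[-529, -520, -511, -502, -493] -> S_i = -529 + 9*i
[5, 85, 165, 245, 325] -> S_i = 5 + 80*i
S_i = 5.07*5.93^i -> [5.07, 30.07, 178.29, 1057.24, 6269.41]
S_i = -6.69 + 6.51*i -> [-6.69, -0.18, 6.33, 12.84, 19.35]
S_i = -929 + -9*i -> [-929, -938, -947, -956, -965]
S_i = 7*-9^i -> [7, -63, 567, -5103, 45927]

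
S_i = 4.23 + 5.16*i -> [4.23, 9.39, 14.55, 19.71, 24.87]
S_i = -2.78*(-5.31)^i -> [-2.78, 14.76, -78.39, 416.23, -2210.16]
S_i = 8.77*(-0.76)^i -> [8.77, -6.67, 5.07, -3.85, 2.93]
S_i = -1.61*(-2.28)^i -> [-1.61, 3.67, -8.37, 19.08, -43.51]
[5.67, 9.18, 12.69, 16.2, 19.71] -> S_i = 5.67 + 3.51*i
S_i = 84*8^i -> [84, 672, 5376, 43008, 344064]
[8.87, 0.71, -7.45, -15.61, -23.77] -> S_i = 8.87 + -8.16*i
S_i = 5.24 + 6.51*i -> [5.24, 11.75, 18.26, 24.77, 31.28]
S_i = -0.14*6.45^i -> [-0.14, -0.9, -5.82, -37.57, -242.31]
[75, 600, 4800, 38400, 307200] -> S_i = 75*8^i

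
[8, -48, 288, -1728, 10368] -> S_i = 8*-6^i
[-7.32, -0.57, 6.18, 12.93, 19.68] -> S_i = -7.32 + 6.75*i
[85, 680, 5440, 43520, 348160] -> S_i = 85*8^i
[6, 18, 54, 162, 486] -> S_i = 6*3^i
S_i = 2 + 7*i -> [2, 9, 16, 23, 30]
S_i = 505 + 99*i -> [505, 604, 703, 802, 901]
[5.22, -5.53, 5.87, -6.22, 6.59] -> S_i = 5.22*(-1.06)^i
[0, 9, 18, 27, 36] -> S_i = 0 + 9*i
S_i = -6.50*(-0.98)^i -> [-6.5, 6.37, -6.24, 6.12, -6.0]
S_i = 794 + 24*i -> [794, 818, 842, 866, 890]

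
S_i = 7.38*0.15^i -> [7.38, 1.11, 0.17, 0.02, 0.0]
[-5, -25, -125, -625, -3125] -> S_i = -5*5^i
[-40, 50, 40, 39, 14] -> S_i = Random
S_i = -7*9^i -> [-7, -63, -567, -5103, -45927]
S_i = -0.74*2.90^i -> [-0.74, -2.15, -6.22, -18.05, -52.34]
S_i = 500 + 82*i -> [500, 582, 664, 746, 828]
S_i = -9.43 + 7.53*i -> [-9.43, -1.9, 5.63, 13.16, 20.69]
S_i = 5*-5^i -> [5, -25, 125, -625, 3125]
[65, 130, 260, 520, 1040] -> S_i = 65*2^i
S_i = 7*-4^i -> [7, -28, 112, -448, 1792]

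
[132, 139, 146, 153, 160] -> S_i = 132 + 7*i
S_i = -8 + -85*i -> [-8, -93, -178, -263, -348]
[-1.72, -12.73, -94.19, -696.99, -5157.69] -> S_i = -1.72*7.40^i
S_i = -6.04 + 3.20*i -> [-6.04, -2.84, 0.36, 3.56, 6.76]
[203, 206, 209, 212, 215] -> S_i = 203 + 3*i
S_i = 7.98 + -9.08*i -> [7.98, -1.1, -10.18, -19.26, -28.34]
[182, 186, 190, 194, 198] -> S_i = 182 + 4*i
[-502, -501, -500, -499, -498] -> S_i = -502 + 1*i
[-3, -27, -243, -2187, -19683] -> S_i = -3*9^i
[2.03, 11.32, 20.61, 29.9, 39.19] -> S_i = 2.03 + 9.29*i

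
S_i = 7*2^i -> [7, 14, 28, 56, 112]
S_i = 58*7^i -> [58, 406, 2842, 19894, 139258]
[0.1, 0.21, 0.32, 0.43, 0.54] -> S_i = 0.10 + 0.11*i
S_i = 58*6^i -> [58, 348, 2088, 12528, 75168]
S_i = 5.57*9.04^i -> [5.57, 50.35, 455.19, 4114.91, 37198.8]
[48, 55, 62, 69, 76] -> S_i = 48 + 7*i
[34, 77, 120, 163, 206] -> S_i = 34 + 43*i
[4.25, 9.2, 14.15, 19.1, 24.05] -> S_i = 4.25 + 4.95*i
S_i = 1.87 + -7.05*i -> [1.87, -5.18, -12.23, -19.28, -26.33]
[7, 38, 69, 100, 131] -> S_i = 7 + 31*i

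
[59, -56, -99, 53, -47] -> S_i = Random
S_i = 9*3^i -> [9, 27, 81, 243, 729]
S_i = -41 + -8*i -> [-41, -49, -57, -65, -73]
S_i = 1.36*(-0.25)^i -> [1.36, -0.34, 0.08, -0.02, 0.01]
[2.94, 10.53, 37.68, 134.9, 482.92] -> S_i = 2.94*3.58^i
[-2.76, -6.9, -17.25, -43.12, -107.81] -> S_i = -2.76*2.50^i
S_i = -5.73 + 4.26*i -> [-5.73, -1.47, 2.79, 7.05, 11.31]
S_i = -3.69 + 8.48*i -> [-3.69, 4.79, 13.27, 21.75, 30.23]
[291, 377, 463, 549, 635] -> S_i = 291 + 86*i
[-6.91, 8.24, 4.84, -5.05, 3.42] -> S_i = Random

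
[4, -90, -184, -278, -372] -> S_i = 4 + -94*i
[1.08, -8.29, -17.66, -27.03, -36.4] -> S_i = 1.08 + -9.37*i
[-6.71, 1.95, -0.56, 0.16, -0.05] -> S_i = -6.71*(-0.29)^i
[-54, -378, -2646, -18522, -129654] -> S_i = -54*7^i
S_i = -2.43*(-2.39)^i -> [-2.43, 5.81, -13.88, 33.17, -79.29]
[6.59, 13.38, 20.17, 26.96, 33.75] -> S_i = 6.59 + 6.79*i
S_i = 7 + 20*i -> [7, 27, 47, 67, 87]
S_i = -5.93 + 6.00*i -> [-5.93, 0.07, 6.07, 12.07, 18.07]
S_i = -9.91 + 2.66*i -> [-9.91, -7.25, -4.59, -1.93, 0.73]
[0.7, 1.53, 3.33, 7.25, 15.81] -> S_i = 0.70*2.18^i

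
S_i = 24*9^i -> [24, 216, 1944, 17496, 157464]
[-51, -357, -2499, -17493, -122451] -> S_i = -51*7^i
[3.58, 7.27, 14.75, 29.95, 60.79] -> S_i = 3.58*2.03^i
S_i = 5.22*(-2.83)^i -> [5.22, -14.77, 41.81, -118.31, 334.82]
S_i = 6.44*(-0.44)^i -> [6.44, -2.83, 1.25, -0.55, 0.24]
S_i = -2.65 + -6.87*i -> [-2.65, -9.52, -16.39, -23.26, -30.13]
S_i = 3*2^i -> [3, 6, 12, 24, 48]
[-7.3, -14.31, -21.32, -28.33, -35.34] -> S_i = -7.30 + -7.01*i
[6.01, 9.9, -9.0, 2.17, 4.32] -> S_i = Random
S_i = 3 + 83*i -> [3, 86, 169, 252, 335]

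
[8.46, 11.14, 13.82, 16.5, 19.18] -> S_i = 8.46 + 2.68*i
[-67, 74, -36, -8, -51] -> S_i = Random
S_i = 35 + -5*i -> [35, 30, 25, 20, 15]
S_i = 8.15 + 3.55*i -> [8.15, 11.7, 15.25, 18.8, 22.35]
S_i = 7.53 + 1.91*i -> [7.53, 9.44, 11.35, 13.26, 15.17]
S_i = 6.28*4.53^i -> [6.28, 28.45, 128.87, 583.79, 2644.55]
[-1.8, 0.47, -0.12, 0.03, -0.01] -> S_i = -1.80*(-0.26)^i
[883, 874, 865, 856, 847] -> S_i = 883 + -9*i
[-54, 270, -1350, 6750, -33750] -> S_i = -54*-5^i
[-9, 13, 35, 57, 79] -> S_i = -9 + 22*i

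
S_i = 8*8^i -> [8, 64, 512, 4096, 32768]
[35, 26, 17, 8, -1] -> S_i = 35 + -9*i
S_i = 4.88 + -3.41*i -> [4.88, 1.47, -1.94, -5.35, -8.76]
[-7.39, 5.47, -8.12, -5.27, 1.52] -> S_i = Random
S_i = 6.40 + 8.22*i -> [6.4, 14.62, 22.84, 31.06, 39.28]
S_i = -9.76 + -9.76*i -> [-9.76, -19.52, -29.28, -39.04, -48.8]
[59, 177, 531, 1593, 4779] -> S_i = 59*3^i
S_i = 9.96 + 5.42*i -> [9.96, 15.38, 20.8, 26.22, 31.64]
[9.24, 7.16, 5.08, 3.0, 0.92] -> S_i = 9.24 + -2.08*i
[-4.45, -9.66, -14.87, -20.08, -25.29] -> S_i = -4.45 + -5.21*i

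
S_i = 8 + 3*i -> [8, 11, 14, 17, 20]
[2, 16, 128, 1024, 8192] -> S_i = 2*8^i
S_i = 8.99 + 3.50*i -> [8.99, 12.49, 15.99, 19.49, 22.99]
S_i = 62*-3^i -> [62, -186, 558, -1674, 5022]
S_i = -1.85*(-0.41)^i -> [-1.85, 0.76, -0.31, 0.13, -0.05]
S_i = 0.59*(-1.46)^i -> [0.59, -0.86, 1.26, -1.84, 2.68]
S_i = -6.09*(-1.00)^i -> [-6.09, 6.09, -6.09, 6.09, -6.09]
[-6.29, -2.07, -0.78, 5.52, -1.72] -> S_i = Random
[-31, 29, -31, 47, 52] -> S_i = Random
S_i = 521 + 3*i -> [521, 524, 527, 530, 533]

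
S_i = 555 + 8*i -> [555, 563, 571, 579, 587]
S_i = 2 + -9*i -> [2, -7, -16, -25, -34]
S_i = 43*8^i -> [43, 344, 2752, 22016, 176128]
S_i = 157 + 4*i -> [157, 161, 165, 169, 173]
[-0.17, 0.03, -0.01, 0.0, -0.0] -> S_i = -0.17*(-0.20)^i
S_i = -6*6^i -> [-6, -36, -216, -1296, -7776]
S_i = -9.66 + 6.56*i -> [-9.66, -3.1, 3.46, 10.02, 16.58]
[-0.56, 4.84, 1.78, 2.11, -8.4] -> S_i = Random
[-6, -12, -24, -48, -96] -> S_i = -6*2^i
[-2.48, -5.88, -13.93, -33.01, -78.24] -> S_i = -2.48*2.37^i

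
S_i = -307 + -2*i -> [-307, -309, -311, -313, -315]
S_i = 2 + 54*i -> [2, 56, 110, 164, 218]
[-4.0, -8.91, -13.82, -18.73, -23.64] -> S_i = -4.00 + -4.91*i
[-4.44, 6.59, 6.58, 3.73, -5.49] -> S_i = Random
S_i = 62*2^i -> [62, 124, 248, 496, 992]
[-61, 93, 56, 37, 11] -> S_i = Random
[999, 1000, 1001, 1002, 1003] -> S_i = 999 + 1*i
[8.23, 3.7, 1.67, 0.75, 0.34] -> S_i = 8.23*0.45^i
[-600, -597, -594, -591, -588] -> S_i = -600 + 3*i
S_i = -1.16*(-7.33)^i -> [-1.16, 8.5, -62.33, 456.85, -3348.68]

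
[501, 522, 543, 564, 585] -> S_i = 501 + 21*i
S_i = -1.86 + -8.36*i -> [-1.86, -10.22, -18.58, -26.94, -35.3]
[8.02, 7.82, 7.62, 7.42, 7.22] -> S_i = 8.02 + -0.20*i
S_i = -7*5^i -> [-7, -35, -175, -875, -4375]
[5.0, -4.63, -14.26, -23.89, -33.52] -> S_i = 5.00 + -9.63*i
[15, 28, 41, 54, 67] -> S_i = 15 + 13*i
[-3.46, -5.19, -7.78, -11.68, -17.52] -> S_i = -3.46*1.50^i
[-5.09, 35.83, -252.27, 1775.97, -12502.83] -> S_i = -5.09*(-7.04)^i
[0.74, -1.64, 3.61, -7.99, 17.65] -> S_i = 0.74*(-2.21)^i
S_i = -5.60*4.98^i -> [-5.6, -27.89, -138.88, -691.63, -3444.34]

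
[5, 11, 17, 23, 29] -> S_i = 5 + 6*i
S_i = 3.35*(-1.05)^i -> [3.35, -3.52, 3.69, -3.88, 4.07]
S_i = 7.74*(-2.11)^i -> [7.74, -16.33, 34.46, -72.71, 153.42]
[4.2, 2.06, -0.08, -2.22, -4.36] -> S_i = 4.20 + -2.14*i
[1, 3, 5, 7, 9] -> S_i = 1 + 2*i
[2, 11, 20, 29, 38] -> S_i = 2 + 9*i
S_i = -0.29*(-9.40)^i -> [-0.29, 2.73, -25.62, 240.87, -2264.17]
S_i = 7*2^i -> [7, 14, 28, 56, 112]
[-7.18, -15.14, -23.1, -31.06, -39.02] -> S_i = -7.18 + -7.96*i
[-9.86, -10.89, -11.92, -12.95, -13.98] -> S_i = -9.86 + -1.03*i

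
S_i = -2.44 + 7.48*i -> [-2.44, 5.04, 12.52, 20.0, 27.48]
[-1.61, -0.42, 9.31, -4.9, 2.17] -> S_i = Random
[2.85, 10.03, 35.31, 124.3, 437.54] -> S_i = 2.85*3.52^i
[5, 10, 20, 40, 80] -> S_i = 5*2^i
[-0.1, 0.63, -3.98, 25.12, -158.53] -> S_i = -0.10*(-6.31)^i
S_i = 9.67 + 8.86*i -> [9.67, 18.53, 27.39, 36.25, 45.11]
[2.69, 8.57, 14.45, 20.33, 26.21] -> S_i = 2.69 + 5.88*i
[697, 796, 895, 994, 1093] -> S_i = 697 + 99*i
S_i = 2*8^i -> [2, 16, 128, 1024, 8192]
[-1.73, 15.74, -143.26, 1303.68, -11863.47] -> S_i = -1.73*(-9.10)^i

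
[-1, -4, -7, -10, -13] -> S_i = -1 + -3*i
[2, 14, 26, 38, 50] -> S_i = 2 + 12*i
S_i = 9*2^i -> [9, 18, 36, 72, 144]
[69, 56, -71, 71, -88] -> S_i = Random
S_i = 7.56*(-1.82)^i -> [7.56, -13.76, 25.04, -45.58, 82.95]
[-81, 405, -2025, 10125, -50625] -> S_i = -81*-5^i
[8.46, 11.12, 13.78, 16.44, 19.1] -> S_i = 8.46 + 2.66*i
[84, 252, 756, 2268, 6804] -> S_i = 84*3^i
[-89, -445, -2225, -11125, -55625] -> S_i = -89*5^i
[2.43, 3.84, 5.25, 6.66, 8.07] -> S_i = 2.43 + 1.41*i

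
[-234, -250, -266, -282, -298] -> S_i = -234 + -16*i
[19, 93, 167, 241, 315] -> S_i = 19 + 74*i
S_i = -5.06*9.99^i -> [-5.06, -50.55, -504.99, -5044.84, -50397.9]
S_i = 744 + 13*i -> [744, 757, 770, 783, 796]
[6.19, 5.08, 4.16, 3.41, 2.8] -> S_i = 6.19*0.82^i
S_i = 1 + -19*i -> [1, -18, -37, -56, -75]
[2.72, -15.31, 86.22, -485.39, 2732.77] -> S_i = 2.72*(-5.63)^i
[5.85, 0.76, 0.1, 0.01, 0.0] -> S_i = 5.85*0.13^i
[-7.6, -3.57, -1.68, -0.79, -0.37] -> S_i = -7.60*0.47^i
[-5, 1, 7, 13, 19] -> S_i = -5 + 6*i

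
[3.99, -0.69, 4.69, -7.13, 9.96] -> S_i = Random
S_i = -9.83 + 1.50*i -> [-9.83, -8.33, -6.83, -5.33, -3.83]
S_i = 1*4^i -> [1, 4, 16, 64, 256]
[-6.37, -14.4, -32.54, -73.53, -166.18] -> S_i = -6.37*2.26^i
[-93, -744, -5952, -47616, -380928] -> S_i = -93*8^i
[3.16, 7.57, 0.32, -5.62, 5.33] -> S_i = Random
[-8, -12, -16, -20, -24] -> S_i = -8 + -4*i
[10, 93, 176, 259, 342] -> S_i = 10 + 83*i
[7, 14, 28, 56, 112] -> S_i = 7*2^i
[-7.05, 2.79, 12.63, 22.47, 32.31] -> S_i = -7.05 + 9.84*i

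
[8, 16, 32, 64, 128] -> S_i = 8*2^i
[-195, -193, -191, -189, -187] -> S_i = -195 + 2*i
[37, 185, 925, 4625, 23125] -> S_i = 37*5^i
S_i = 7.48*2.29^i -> [7.48, 17.13, 39.23, 89.83, 205.7]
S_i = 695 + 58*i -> [695, 753, 811, 869, 927]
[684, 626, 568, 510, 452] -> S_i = 684 + -58*i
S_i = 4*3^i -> [4, 12, 36, 108, 324]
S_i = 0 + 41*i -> [0, 41, 82, 123, 164]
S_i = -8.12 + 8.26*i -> [-8.12, 0.14, 8.4, 16.66, 24.92]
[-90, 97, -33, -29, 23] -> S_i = Random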